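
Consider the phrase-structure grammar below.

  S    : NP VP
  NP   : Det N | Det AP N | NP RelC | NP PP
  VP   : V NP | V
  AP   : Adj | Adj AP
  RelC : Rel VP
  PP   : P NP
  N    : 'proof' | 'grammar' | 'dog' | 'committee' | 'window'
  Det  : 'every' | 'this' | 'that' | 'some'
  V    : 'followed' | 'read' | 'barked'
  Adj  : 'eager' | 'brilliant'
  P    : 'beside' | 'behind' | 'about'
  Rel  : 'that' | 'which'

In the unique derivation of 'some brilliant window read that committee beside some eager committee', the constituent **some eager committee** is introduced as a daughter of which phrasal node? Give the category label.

[S [NP [Det some] [AP [Adj brilliant]] [N window]] [VP [V read] [NP [NP [Det that] [N committee]] [PP [P beside] [NP [Det some] [AP [Adj eager]] [N committee]]]]]]
The span 'some eager committee' is the NP node built by NP → Det AP N.
Its mother is the PP built by PP → P NP.

PP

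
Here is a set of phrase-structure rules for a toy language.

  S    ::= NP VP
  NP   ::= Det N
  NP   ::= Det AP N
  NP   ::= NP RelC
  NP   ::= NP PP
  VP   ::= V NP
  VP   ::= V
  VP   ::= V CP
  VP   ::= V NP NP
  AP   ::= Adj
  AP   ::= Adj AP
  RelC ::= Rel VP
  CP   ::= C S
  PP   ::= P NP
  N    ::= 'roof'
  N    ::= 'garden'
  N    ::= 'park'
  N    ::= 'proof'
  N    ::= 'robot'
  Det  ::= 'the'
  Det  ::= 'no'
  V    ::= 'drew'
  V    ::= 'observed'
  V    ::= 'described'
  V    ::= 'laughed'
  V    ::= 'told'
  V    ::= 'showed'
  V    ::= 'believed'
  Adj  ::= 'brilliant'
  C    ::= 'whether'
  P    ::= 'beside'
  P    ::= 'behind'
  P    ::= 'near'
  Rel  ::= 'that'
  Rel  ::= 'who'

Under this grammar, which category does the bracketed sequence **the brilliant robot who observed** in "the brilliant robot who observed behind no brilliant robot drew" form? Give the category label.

NP

S
  NP
    NP
      NP
        Det: the
        AP
          Adj: brilliant
        N: robot
      RelC
        Rel: who
        VP
          V: observed
    PP
      P: behind
      NP
        Det: no
        AP
          Adj: brilliant
        N: robot
  VP
    V: drew
The span 'the brilliant robot who observed' is the NP node built by NP → NP RelC.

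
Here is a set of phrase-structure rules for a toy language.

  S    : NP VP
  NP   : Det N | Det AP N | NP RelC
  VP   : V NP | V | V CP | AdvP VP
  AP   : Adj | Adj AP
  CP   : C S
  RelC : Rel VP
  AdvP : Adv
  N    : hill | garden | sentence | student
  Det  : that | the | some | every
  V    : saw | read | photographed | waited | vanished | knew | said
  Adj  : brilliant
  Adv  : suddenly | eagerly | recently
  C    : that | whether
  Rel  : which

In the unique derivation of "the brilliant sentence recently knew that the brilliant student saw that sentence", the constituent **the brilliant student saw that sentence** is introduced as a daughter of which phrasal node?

S
  NP
    Det: the
    AP
      Adj: brilliant
    N: sentence
  VP
    AdvP
      Adv: recently
    VP
      V: knew
      CP
        C: that
        S
          NP
            Det: the
            AP
              Adj: brilliant
            N: student
          VP
            V: saw
            NP
              Det: that
              N: sentence
The span 'the brilliant student saw that sentence' is the S node built by S → NP VP.
Its mother is the CP built by CP → C S.

CP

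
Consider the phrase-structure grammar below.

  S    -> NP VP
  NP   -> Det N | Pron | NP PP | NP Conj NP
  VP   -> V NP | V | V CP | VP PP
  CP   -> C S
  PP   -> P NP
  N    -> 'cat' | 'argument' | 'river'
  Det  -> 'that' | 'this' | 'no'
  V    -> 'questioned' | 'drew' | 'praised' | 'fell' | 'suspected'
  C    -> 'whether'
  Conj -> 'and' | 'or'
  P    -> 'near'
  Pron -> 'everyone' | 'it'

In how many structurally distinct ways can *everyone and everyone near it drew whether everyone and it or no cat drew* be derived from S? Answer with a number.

4

Two of the 4 distinct bracketings:
[S [NP [NP [NP [Pron everyone]] [Conj and] [NP [Pron everyone]]] [PP [P near] [NP [Pron it]]]] [VP [V drew] [CP [C whether] [S [NP [NP [Pron everyone]] [Conj and] [NP [NP [Pron it]] [Conj or] [NP [Det no] [N cat]]]] [VP [V drew]]]]]]
[S [NP [NP [NP [Pron everyone]] [Conj and] [NP [Pron everyone]]] [PP [P near] [NP [Pron it]]]] [VP [V drew] [CP [C whether] [S [NP [NP [NP [Pron everyone]] [Conj and] [NP [Pron it]]] [Conj or] [NP [Det no] [N cat]]] [VP [V drew]]]]]]
The trees differ in how a recursive rule is bracketed over the same span.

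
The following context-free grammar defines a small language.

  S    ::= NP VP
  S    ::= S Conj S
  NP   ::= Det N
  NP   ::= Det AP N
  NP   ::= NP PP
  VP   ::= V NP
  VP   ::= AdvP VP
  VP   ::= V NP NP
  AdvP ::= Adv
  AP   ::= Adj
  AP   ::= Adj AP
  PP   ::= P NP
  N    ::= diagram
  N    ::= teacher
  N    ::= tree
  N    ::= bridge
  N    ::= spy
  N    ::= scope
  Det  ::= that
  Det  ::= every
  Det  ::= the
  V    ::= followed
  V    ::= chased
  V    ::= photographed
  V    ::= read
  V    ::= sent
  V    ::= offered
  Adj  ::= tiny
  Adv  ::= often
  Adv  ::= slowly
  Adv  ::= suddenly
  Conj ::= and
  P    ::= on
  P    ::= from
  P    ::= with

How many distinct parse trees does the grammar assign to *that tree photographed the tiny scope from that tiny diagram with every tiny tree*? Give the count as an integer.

The two bracketings:
[S [NP [Det that] [N tree]] [VP [V photographed] [NP [NP [Det the] [AP [Adj tiny]] [N scope]] [PP [P from] [NP [NP [Det that] [AP [Adj tiny]] [N diagram]] [PP [P with] [NP [Det every] [AP [Adj tiny]] [N tree]]]]]]]]
[S [NP [Det that] [N tree]] [VP [V photographed] [NP [NP [NP [Det the] [AP [Adj tiny]] [N scope]] [PP [P from] [NP [Det that] [AP [Adj tiny]] [N diagram]]]] [PP [P with] [NP [Det every] [AP [Adj tiny]] [N tree]]]]]]
The trees differ in how a recursive rule is bracketed over the same span.

2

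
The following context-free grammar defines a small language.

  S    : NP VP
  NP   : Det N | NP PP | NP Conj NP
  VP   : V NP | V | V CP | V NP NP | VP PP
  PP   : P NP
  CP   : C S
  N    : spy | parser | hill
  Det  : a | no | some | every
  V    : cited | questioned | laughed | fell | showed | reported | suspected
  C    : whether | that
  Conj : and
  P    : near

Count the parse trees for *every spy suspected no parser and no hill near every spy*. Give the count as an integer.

Two of the 3 distinct bracketings:
[S [NP [Det every] [N spy]] [VP [V suspected] [NP [NP [NP [Det no] [N parser]] [Conj and] [NP [Det no] [N hill]]] [PP [P near] [NP [Det every] [N spy]]]]]]
[S [NP [Det every] [N spy]] [VP [V suspected] [NP [NP [Det no] [N parser]] [Conj and] [NP [NP [Det no] [N hill]] [PP [P near] [NP [Det every] [N spy]]]]]]]
The trees differ in how a recursive rule is bracketed over the same span.

3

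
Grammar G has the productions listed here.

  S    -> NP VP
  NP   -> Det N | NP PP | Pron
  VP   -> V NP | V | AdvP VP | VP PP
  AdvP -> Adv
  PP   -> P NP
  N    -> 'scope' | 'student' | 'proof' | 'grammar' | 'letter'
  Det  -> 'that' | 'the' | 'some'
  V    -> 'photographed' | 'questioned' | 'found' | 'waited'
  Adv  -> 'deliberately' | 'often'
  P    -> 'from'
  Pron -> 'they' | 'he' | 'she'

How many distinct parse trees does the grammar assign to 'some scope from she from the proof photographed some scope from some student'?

Two of the 4 distinct bracketings:
[S [NP [NP [Det some] [N scope]] [PP [P from] [NP [NP [Pron she]] [PP [P from] [NP [Det the] [N proof]]]]]] [VP [V photographed] [NP [NP [Det some] [N scope]] [PP [P from] [NP [Det some] [N student]]]]]]
[S [NP [NP [Det some] [N scope]] [PP [P from] [NP [NP [Pron she]] [PP [P from] [NP [Det the] [N proof]]]]]] [VP [VP [V photographed] [NP [Det some] [N scope]]] [PP [P from] [NP [Det some] [N student]]]]]
The difference turns on whether VP → VP PP is used at the relevant span, versus an alternative expansion of VP.

4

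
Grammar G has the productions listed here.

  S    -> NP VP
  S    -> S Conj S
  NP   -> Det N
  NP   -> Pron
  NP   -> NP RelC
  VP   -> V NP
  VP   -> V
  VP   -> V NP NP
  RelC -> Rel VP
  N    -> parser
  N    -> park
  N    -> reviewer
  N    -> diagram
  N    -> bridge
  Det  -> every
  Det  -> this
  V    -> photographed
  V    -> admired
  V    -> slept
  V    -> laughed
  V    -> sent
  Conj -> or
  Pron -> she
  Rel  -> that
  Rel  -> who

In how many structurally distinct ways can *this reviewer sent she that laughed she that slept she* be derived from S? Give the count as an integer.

6

Two of the 6 distinct bracketings:
[S [NP [Det this] [N reviewer]] [VP [V sent] [NP [NP [Pron she]] [RelC [Rel that] [VP [V laughed] [NP [NP [Pron she]] [RelC [Rel that] [VP [V slept] [NP [Pron she]]]]]]]]]]
[S [NP [Det this] [N reviewer]] [VP [V sent] [NP [NP [Pron she]] [RelC [Rel that] [VP [V laughed] [NP [NP [Pron she]] [RelC [Rel that] [VP [V slept]]]] [NP [Pron she]]]]]]]
The difference turns on whether VP → V is used at the relevant span, versus an alternative expansion of VP.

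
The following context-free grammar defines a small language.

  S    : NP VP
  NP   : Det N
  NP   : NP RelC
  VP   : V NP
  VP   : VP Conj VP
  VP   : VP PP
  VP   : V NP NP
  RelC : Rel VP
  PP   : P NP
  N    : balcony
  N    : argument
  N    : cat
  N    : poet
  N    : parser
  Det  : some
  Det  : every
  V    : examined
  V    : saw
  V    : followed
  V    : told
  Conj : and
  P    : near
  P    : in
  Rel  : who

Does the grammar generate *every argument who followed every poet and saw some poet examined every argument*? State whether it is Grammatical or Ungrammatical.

Grammatical

[S [NP [NP [Det every] [N argument]] [RelC [Rel who] [VP [VP [V followed] [NP [Det every] [N poet]]] [Conj and] [VP [V saw] [NP [Det some] [N poet]]]]]] [VP [V examined] [NP [Det every] [N argument]]]]
Each bracket corresponds to one application of a listed rule, so the string is derivable from S.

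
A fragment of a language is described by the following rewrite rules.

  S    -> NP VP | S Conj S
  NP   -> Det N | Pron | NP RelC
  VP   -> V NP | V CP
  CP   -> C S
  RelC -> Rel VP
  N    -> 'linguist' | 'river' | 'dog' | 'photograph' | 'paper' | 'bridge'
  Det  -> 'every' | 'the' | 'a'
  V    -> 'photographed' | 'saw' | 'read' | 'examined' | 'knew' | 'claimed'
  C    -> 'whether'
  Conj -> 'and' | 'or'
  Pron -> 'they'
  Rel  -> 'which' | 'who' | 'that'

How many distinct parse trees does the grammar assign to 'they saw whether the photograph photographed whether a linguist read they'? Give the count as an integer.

1

[S [NP [Pron they]] [VP [V saw] [CP [C whether] [S [NP [Det the] [N photograph]] [VP [V photographed] [CP [C whether] [S [NP [Det a] [N linguist]] [VP [V read] [NP [Pron they]]]]]]]]]]
No rule offers an alternative attachment or grouping for any span, so this is the only derivation.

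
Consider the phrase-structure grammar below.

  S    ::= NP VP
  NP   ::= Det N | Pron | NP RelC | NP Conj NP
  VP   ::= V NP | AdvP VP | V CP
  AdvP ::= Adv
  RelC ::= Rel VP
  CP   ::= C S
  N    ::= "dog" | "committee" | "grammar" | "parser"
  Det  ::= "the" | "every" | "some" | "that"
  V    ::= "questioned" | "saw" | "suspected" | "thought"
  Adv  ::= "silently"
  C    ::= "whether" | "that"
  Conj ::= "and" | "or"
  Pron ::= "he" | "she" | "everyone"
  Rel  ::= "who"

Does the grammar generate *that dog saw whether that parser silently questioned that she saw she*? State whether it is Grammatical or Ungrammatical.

Grammatical

S
  NP
    Det: that
    N: dog
  VP
    V: saw
    CP
      C: whether
      S
        NP
          Det: that
          N: parser
        VP
          AdvP
            Adv: silently
          VP
            V: questioned
            CP
              C: that
              S
                NP
                  Pron: she
                VP
                  V: saw
                  NP
                    Pron: she
The bracketing above is licensed at every node by one of the given productions, with S at the root.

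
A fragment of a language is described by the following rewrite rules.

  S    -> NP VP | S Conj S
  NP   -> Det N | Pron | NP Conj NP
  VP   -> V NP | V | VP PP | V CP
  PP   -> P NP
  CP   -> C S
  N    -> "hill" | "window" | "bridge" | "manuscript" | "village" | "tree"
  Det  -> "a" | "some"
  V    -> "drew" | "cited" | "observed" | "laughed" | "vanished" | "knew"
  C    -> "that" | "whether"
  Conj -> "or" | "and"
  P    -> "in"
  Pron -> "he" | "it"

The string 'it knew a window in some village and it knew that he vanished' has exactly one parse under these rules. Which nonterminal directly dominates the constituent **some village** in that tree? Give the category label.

PP

S
  S
    NP
      Pron: it
    VP
      VP
        V: knew
        NP
          Det: a
          N: window
      PP
        P: in
        NP
          Det: some
          N: village
  Conj: and
  S
    NP
      Pron: it
    VP
      V: knew
      CP
        C: that
        S
          NP
            Pron: he
          VP
            V: vanished
The span 'some village' is the NP node built by NP → Det N.
Its mother is the PP built by PP → P NP.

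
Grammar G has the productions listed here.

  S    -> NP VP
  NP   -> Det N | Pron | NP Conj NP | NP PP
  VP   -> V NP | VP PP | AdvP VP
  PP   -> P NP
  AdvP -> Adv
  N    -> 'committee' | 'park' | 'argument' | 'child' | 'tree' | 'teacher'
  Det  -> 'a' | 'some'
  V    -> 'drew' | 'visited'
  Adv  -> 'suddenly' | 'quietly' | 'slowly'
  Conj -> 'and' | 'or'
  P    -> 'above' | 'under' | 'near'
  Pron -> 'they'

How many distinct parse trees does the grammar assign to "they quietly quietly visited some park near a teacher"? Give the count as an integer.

Two of the 4 distinct bracketings:
[S [NP [Pron they]] [VP [VP [AdvP [Adv quietly]] [VP [AdvP [Adv quietly]] [VP [V visited] [NP [Det some] [N park]]]]] [PP [P near] [NP [Det a] [N teacher]]]]]
[S [NP [Pron they]] [VP [AdvP [Adv quietly]] [VP [VP [AdvP [Adv quietly]] [VP [V visited] [NP [Det some] [N park]]]] [PP [P near] [NP [Det a] [N teacher]]]]]]
The trees differ in how a recursive rule is bracketed over the same span.

4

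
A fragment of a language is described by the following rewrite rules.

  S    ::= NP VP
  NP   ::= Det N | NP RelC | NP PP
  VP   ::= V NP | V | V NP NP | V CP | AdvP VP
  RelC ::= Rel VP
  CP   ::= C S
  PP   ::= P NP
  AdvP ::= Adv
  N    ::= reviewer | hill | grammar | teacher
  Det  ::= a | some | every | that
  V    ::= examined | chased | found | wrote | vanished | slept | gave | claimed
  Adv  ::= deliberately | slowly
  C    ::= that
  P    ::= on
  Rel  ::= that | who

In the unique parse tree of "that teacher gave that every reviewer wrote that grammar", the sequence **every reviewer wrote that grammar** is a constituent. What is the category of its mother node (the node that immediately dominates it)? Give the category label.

CP

[S [NP [Det that] [N teacher]] [VP [V gave] [CP [C that] [S [NP [Det every] [N reviewer]] [VP [V wrote] [NP [Det that] [N grammar]]]]]]]
The span 'every reviewer wrote that grammar' is the S node built by S → NP VP.
Its mother is the CP built by CP → C S.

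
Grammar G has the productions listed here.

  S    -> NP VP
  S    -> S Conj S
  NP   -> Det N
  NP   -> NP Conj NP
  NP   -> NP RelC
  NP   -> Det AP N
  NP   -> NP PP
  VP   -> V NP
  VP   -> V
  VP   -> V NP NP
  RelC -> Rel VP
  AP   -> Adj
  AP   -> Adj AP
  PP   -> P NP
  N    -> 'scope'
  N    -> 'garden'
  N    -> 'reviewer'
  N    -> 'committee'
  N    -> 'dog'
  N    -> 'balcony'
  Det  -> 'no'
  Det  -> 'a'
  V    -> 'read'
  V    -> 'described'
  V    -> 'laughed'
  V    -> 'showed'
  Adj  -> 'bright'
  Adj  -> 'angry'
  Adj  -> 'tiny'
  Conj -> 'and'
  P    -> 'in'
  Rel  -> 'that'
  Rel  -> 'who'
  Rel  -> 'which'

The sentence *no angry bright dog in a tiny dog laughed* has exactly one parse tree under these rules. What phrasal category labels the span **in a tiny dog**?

[S [NP [NP [Det no] [AP [Adj angry] [AP [Adj bright]]] [N dog]] [PP [P in] [NP [Det a] [AP [Adj tiny]] [N dog]]]] [VP [V laughed]]]
The span 'in a tiny dog' is the PP node built by PP → P NP.

PP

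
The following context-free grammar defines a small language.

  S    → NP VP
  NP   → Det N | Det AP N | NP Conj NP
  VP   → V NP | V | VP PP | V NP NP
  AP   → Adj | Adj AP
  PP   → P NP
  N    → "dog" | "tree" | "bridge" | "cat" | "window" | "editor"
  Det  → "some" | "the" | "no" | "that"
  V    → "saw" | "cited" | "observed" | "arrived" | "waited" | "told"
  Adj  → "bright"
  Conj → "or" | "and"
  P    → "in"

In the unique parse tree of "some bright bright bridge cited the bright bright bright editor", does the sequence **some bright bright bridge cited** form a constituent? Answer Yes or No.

[S [NP [Det some] [AP [Adj bright] [AP [Adj bright]]] [N bridge]] [VP [V cited] [NP [Det the] [AP [Adj bright] [AP [Adj bright] [AP [Adj bright]]]] [N editor]]]]
The smallest constituent containing 'some bright bright bridge cited' is the S spanning 'some bright bright bridge cited the bright bright bright editor'; no single node in the tree dominates exactly the given words.

No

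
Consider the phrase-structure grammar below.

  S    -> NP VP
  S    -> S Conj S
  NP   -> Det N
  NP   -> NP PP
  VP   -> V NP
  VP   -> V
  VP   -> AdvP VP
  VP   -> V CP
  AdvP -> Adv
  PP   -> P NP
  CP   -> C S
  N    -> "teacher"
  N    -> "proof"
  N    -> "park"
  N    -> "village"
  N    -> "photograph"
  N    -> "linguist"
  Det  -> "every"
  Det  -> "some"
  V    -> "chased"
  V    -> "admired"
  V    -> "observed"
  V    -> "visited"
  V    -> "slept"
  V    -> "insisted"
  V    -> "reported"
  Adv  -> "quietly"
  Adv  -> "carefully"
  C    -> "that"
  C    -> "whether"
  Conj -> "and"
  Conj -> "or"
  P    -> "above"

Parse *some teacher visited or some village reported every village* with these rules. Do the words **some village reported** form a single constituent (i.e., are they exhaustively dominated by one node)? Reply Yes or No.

No

[S [S [NP [Det some] [N teacher]] [VP [V visited]]] [Conj or] [S [NP [Det some] [N village]] [VP [V reported] [NP [Det every] [N village]]]]]
The smallest constituent containing 'some village reported' is the S spanning 'some village reported every village'; no single node in the tree dominates exactly the given words.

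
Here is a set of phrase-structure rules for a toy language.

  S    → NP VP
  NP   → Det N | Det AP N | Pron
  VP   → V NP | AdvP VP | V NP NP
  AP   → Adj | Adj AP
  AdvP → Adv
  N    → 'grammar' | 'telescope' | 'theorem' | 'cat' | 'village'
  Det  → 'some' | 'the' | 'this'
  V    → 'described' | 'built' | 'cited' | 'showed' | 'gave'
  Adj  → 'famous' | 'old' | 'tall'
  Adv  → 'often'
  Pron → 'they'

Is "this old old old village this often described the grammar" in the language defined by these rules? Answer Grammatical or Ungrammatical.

Ungrammatical

A Det word can never sit immediately before an Adv word in any string this grammar generates, so the substring 'this often' rules out a derivation.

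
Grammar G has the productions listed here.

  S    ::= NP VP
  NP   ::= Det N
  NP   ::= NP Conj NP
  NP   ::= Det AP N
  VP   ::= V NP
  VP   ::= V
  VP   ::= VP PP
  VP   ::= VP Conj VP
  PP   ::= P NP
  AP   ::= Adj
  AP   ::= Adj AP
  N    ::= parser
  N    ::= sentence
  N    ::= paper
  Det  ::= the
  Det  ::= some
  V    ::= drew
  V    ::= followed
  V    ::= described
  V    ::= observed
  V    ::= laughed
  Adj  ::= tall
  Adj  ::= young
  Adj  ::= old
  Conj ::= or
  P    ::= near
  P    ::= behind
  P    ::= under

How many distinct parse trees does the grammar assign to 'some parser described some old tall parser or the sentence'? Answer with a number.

1

[S [NP [Det some] [N parser]] [VP [V described] [NP [NP [Det some] [AP [Adj old] [AP [Adj tall]]] [N parser]] [Conj or] [NP [Det the] [N sentence]]]]]
No rule offers an alternative attachment or grouping for any span, so this is the only derivation.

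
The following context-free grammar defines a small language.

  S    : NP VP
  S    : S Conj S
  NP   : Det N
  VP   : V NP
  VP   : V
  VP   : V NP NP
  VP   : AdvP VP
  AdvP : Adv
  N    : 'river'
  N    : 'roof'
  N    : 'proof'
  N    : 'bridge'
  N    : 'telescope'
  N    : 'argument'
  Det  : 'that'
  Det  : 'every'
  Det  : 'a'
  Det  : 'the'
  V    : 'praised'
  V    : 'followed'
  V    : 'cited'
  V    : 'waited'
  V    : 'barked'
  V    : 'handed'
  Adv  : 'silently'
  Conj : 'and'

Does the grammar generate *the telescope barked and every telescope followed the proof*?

S
  S
    NP
      Det: the
      N: telescope
    VP
      V: barked
  Conj: and
  S
    NP
      Det: every
      N: telescope
    VP
      V: followed
      NP
        Det: the
        N: proof
Every word is introduced by a lexical rule and the phrasal rules combine the resulting categories into a single S.

Grammatical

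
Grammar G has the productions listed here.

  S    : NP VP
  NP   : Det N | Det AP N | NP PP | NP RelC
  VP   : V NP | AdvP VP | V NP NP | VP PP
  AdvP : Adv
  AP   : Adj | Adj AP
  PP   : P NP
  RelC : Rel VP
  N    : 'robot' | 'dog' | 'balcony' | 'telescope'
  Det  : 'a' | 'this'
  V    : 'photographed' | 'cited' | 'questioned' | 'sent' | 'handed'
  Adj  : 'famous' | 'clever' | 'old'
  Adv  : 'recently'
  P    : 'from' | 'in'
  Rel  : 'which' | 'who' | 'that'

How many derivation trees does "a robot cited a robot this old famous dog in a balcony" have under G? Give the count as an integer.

The two bracketings:
[S [NP [Det a] [N robot]] [VP [V cited] [NP [Det a] [N robot]] [NP [NP [Det this] [AP [Adj old] [AP [Adj famous]]] [N dog]] [PP [P in] [NP [Det a] [N balcony]]]]]]
[S [NP [Det a] [N robot]] [VP [VP [V cited] [NP [Det a] [N robot]] [NP [Det this] [AP [Adj old] [AP [Adj famous]]] [N dog]]] [PP [P in] [NP [Det a] [N balcony]]]]]
The difference turns on whether NP → NP PP is used at the relevant span, versus an alternative expansion of NP.

2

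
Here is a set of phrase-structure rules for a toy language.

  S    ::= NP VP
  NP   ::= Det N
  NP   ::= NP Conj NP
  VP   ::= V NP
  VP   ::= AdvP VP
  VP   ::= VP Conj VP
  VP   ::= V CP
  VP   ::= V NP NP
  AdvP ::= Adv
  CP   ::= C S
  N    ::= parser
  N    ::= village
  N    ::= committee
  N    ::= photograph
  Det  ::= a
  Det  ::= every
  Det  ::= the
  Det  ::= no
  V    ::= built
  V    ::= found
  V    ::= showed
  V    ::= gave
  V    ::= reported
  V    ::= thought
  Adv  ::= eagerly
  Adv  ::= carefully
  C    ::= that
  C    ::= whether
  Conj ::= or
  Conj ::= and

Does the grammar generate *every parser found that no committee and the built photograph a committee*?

Ungrammatical

A Det word can never sit immediately before a V word in any string this grammar generates, so the substring 'the built' rules out a derivation.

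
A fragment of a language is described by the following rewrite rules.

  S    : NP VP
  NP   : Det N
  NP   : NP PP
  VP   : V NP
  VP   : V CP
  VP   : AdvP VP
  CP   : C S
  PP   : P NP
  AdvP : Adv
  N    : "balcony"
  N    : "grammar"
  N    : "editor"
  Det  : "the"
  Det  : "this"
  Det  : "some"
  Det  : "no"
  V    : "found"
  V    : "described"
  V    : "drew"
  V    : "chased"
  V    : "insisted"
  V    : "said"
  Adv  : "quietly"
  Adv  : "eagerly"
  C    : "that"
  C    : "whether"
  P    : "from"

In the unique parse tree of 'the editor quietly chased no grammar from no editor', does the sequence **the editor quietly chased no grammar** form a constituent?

No

[S [NP [Det the] [N editor]] [VP [AdvP [Adv quietly]] [VP [V chased] [NP [NP [Det no] [N grammar]] [PP [P from] [NP [Det no] [N editor]]]]]]]
The smallest constituent containing 'the editor quietly chased no grammar' is the S spanning 'the editor quietly chased no grammar from no editor'; no single node in the tree dominates exactly the given words.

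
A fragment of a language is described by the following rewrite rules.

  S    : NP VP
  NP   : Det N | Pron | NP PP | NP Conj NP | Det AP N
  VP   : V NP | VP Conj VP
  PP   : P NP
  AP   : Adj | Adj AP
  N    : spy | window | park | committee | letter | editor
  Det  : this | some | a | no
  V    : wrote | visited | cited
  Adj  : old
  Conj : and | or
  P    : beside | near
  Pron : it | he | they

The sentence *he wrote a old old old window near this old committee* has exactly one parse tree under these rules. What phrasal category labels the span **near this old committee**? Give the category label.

PP

[S [NP [Pron he]] [VP [V wrote] [NP [NP [Det a] [AP [Adj old] [AP [Adj old] [AP [Adj old]]]] [N window]] [PP [P near] [NP [Det this] [AP [Adj old]] [N committee]]]]]]
The span 'near this old committee' is the PP node built by PP → P NP.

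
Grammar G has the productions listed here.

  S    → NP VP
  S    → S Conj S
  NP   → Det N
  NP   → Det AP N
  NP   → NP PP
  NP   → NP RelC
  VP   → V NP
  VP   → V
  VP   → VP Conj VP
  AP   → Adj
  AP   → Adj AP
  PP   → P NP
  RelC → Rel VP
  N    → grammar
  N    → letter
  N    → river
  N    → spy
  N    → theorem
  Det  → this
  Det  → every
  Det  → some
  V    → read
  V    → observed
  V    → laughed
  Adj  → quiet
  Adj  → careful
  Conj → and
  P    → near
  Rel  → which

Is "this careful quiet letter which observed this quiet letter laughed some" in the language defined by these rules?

Ungrammatical

For S → NP VP, every NP-prefix leaves a non-VP remainder: after 'this careful quiet letter' the remainder is not a VP; after 'this careful quiet letter which observed' the remainder is not a VP; after 'this careful quiet letter which observed this quiet letter' the remainder is not a VP. The alternative S rule S → S Conj S likewise has no satisfying split.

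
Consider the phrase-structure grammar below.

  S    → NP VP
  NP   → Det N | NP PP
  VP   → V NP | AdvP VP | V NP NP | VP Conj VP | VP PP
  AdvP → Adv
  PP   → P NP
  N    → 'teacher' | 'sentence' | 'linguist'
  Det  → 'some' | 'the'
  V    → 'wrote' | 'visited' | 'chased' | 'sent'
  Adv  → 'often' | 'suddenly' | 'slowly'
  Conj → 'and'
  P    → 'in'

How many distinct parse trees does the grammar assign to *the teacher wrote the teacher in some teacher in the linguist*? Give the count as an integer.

5

Two of the 5 distinct bracketings:
[S [NP [Det the] [N teacher]] [VP [V wrote] [NP [NP [Det the] [N teacher]] [PP [P in] [NP [NP [Det some] [N teacher]] [PP [P in] [NP [Det the] [N linguist]]]]]]]]
[S [NP [Det the] [N teacher]] [VP [V wrote] [NP [NP [NP [Det the] [N teacher]] [PP [P in] [NP [Det some] [N teacher]]]] [PP [P in] [NP [Det the] [N linguist]]]]]]
The trees differ in how a recursive rule is bracketed over the same span.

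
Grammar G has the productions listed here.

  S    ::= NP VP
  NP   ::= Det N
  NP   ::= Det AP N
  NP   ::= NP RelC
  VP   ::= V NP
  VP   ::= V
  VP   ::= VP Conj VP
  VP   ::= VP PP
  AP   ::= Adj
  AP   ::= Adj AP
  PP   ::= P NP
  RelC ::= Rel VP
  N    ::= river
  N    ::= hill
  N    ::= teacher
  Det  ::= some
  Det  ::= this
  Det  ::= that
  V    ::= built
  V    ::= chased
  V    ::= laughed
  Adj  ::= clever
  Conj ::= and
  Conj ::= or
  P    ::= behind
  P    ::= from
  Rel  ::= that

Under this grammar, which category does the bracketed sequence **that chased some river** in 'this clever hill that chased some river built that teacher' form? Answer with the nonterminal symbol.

RelC

[S [NP [NP [Det this] [AP [Adj clever]] [N hill]] [RelC [Rel that] [VP [V chased] [NP [Det some] [N river]]]]] [VP [V built] [NP [Det that] [N teacher]]]]
The span 'that chased some river' is the RelC node built by RelC → Rel VP.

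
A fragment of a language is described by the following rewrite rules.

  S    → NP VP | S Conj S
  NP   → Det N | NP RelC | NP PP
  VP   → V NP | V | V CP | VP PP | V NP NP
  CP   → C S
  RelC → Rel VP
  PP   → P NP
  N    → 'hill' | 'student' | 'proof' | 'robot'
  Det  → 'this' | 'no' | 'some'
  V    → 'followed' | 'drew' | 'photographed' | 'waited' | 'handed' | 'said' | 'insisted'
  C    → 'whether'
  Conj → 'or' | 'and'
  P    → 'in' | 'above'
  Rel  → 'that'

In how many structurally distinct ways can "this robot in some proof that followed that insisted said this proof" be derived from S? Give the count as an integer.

Two of the 3 distinct bracketings:
[S [NP [NP [NP [NP [Det this] [N robot]] [PP [P in] [NP [Det some] [N proof]]]] [RelC [Rel that] [VP [V followed]]]] [RelC [Rel that] [VP [V insisted]]]] [VP [V said] [NP [Det this] [N proof]]]]
[S [NP [NP [NP [Det this] [N robot]] [PP [P in] [NP [NP [Det some] [N proof]] [RelC [Rel that] [VP [V followed]]]]]] [RelC [Rel that] [VP [V insisted]]]] [VP [V said] [NP [Det this] [N proof]]]]
The trees differ in how a recursive rule is bracketed over the same span.

3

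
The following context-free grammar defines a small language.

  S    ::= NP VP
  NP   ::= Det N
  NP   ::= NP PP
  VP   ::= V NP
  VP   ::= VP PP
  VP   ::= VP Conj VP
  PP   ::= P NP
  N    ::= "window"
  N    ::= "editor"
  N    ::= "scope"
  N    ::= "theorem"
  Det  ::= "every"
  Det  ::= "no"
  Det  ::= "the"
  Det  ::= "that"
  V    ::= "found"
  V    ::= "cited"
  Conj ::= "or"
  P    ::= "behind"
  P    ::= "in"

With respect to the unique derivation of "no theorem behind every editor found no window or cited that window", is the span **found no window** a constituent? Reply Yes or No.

Yes

[S [NP [NP [Det no] [N theorem]] [PP [P behind] [NP [Det every] [N editor]]]] [VP [VP [V found] [NP [Det no] [N window]]] [Conj or] [VP [V cited] [NP [Det that] [N window]]]]]
The words 'found no window' are exhaustively dominated by a single VP node (built by VP → V NP), so they form a constituent.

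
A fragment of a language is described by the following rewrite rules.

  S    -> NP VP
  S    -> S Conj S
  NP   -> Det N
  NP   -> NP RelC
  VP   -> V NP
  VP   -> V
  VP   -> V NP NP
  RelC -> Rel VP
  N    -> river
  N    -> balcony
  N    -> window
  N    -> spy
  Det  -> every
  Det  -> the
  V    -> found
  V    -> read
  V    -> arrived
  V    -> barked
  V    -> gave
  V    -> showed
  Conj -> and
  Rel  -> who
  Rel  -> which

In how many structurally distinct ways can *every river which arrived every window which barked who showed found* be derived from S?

Two of the 3 distinct bracketings:
[S [NP [NP [Det every] [N river]] [RelC [Rel which] [VP [V arrived] [NP [NP [NP [Det every] [N window]] [RelC [Rel which] [VP [V barked]]]] [RelC [Rel who] [VP [V showed]]]]]]] [VP [V found]]]
[S [NP [NP [NP [Det every] [N river]] [RelC [Rel which] [VP [V arrived] [NP [NP [Det every] [N window]] [RelC [Rel which] [VP [V barked]]]]]]] [RelC [Rel who] [VP [V showed]]]] [VP [V found]]]
The trees differ in how a recursive rule is bracketed over the same span.

3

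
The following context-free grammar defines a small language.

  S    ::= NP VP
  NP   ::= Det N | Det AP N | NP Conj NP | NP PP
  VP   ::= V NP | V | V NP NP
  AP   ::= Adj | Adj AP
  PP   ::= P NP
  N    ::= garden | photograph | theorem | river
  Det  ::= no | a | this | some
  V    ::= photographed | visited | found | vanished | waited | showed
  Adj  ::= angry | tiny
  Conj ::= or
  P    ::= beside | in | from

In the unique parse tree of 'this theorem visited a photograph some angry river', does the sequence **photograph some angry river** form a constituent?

No

[S [NP [Det this] [N theorem]] [VP [V visited] [NP [Det a] [N photograph]] [NP [Det some] [AP [Adj angry]] [N river]]]]
The smallest constituent containing 'photograph some angry river' is the VP spanning 'visited a photograph some angry river'; no single node in the tree dominates exactly the given words.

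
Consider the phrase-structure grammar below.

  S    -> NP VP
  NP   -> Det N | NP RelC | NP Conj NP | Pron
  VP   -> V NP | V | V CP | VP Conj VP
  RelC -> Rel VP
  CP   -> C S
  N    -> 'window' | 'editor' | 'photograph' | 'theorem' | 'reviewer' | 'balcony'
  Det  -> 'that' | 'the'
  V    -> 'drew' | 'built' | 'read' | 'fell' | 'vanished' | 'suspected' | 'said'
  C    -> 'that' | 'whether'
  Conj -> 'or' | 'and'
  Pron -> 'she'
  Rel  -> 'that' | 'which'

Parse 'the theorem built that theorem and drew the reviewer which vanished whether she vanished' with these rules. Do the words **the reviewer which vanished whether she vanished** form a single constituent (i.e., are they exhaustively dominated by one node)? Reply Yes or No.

[S [NP [Det the] [N theorem]] [VP [VP [V built] [NP [Det that] [N theorem]]] [Conj and] [VP [V drew] [NP [NP [Det the] [N reviewer]] [RelC [Rel which] [VP [V vanished] [CP [C whether] [S [NP [Pron she]] [VP [V vanished]]]]]]]]]]
The words 'the reviewer which vanished whether she vanished' are exhaustively dominated by a single NP node (built by NP → NP RelC), so they form a constituent.

Yes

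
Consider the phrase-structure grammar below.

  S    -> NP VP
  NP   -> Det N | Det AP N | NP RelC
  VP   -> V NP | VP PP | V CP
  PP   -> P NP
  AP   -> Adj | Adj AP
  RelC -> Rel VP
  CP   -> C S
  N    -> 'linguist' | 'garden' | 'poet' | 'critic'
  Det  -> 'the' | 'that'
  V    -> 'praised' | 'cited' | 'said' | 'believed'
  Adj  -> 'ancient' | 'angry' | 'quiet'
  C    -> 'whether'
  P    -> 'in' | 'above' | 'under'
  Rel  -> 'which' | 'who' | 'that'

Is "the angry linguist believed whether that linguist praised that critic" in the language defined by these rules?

S
  NP
    Det: the
    AP
      Adj: angry
    N: linguist
  VP
    V: believed
    CP
      C: whether
      S
        NP
          Det: that
          N: linguist
        VP
          V: praised
          NP
            Det: that
            N: critic
Every word is introduced by a lexical rule and the phrasal rules combine the resulting categories into a single S.

Grammatical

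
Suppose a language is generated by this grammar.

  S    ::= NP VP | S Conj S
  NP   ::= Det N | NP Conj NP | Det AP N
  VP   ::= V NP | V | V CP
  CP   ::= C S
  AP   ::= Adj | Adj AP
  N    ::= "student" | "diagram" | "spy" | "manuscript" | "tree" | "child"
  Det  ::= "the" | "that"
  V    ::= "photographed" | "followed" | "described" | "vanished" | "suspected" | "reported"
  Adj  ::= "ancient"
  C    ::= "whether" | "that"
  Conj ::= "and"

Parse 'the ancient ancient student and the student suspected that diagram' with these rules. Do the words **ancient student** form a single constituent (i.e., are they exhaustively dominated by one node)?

No

[S [NP [NP [Det the] [AP [Adj ancient] [AP [Adj ancient]]] [N student]] [Conj and] [NP [Det the] [N student]]] [VP [V suspected] [NP [Det that] [N diagram]]]]
The smallest constituent containing 'ancient student' is the NP spanning 'the ancient ancient student'; no single node in the tree dominates exactly the given words.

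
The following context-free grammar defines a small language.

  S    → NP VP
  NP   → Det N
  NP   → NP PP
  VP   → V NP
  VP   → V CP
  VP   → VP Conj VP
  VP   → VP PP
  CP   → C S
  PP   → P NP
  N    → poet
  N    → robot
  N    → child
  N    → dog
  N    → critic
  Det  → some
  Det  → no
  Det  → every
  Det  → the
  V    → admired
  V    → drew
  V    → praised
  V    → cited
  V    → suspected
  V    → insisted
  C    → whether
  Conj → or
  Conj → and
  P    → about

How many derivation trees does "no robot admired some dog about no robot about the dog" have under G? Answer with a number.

5

Two of the 5 distinct bracketings:
[S [NP [Det no] [N robot]] [VP [V admired] [NP [NP [Det some] [N dog]] [PP [P about] [NP [NP [Det no] [N robot]] [PP [P about] [NP [Det the] [N dog]]]]]]]]
[S [NP [Det no] [N robot]] [VP [V admired] [NP [NP [NP [Det some] [N dog]] [PP [P about] [NP [Det no] [N robot]]]] [PP [P about] [NP [Det the] [N dog]]]]]]
The trees differ in how a recursive rule is bracketed over the same span.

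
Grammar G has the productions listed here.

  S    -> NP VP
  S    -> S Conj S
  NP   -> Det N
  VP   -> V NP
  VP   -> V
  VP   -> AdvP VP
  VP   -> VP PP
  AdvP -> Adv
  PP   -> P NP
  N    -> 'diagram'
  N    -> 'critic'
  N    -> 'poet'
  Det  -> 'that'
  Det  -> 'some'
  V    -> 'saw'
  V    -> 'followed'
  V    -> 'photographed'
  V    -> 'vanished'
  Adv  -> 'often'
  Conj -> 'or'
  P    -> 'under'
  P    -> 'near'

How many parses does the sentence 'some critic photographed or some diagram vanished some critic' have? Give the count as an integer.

[S [S [NP [Det some] [N critic]] [VP [V photographed]]] [Conj or] [S [NP [Det some] [N diagram]] [VP [V vanished] [NP [Det some] [N critic]]]]]
No rule offers an alternative attachment or grouping for any span, so this is the only derivation.

1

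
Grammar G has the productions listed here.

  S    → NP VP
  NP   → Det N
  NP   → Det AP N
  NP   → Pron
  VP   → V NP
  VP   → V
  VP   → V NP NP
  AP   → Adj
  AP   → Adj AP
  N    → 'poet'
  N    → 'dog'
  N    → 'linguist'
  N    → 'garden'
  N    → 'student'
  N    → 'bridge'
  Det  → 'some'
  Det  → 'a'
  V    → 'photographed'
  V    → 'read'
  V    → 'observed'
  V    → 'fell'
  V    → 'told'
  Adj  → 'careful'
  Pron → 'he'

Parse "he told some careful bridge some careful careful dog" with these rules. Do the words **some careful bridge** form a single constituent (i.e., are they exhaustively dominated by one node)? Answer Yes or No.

Yes

[S [NP [Pron he]] [VP [V told] [NP [Det some] [AP [Adj careful]] [N bridge]] [NP [Det some] [AP [Adj careful] [AP [Adj careful]]] [N dog]]]]
The words 'some careful bridge' are exhaustively dominated by a single NP node (built by NP → Det AP N), so they form a constituent.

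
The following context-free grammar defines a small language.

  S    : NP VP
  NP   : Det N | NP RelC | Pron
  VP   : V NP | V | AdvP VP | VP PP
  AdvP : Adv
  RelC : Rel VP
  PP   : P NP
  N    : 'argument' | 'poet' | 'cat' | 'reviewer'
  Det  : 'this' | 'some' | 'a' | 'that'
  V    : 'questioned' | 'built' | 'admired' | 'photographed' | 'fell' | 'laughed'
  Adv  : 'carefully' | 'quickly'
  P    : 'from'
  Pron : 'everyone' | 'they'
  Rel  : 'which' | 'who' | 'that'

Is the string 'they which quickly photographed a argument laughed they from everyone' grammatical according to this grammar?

Grammatical

[S [NP [NP [Pron they]] [RelC [Rel which] [VP [AdvP [Adv quickly]] [VP [V photographed] [NP [Det a] [N argument]]]]]] [VP [VP [V laughed] [NP [Pron they]]] [PP [P from] [NP [Pron everyone]]]]]
Every word is introduced by a lexical rule and the phrasal rules combine the resulting categories into a single S.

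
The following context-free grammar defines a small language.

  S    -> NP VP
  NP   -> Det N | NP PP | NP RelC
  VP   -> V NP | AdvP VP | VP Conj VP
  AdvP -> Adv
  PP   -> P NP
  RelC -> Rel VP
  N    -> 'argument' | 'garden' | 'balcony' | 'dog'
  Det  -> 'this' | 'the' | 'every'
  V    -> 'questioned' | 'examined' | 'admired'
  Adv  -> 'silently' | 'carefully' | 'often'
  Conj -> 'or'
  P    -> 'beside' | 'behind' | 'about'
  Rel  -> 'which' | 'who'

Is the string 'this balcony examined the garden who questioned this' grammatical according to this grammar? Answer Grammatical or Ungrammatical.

For S → NP VP, the only prefix that parses as NP is 'this balcony', but the remainder 'examined the garden who questioned this' is not a VP under these rules.

Ungrammatical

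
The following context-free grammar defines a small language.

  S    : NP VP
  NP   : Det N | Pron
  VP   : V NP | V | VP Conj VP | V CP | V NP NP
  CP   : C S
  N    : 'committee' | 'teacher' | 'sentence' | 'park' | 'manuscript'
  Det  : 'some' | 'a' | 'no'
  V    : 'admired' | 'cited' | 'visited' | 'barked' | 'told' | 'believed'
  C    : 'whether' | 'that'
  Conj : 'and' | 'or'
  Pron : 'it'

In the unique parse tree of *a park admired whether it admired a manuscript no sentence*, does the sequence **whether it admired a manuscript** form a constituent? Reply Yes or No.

[S [NP [Det a] [N park]] [VP [V admired] [CP [C whether] [S [NP [Pron it]] [VP [V admired] [NP [Det a] [N manuscript]] [NP [Det no] [N sentence]]]]]]]
The smallest constituent containing 'whether it admired a manuscript' is the CP spanning 'whether it admired a manuscript no sentence'; no single node in the tree dominates exactly the given words.

No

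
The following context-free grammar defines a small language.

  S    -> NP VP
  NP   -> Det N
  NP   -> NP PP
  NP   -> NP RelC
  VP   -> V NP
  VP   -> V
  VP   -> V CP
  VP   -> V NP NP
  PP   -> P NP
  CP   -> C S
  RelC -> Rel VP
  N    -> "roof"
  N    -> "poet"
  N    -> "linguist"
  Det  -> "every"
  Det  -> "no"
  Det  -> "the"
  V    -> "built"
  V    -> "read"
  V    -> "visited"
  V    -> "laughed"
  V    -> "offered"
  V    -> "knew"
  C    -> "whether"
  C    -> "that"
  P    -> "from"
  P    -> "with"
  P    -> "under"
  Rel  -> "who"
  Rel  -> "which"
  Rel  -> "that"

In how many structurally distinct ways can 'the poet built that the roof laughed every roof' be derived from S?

1

[S [NP [Det the] [N poet]] [VP [V built] [CP [C that] [S [NP [Det the] [N roof]] [VP [V laughed] [NP [Det every] [N roof]]]]]]]
No rule offers an alternative attachment or grouping for any span, so this is the only derivation.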